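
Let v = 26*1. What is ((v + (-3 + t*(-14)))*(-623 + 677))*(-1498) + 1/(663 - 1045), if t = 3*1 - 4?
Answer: -1143327529/382 ≈ -2.9930e+6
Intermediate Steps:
t = -1 (t = 3 - 4 = -1)
v = 26
((v + (-3 + t*(-14)))*(-623 + 677))*(-1498) + 1/(663 - 1045) = ((26 + (-3 - 1*(-14)))*(-623 + 677))*(-1498) + 1/(663 - 1045) = ((26 + (-3 + 14))*54)*(-1498) + 1/(-382) = ((26 + 11)*54)*(-1498) - 1/382 = (37*54)*(-1498) - 1/382 = 1998*(-1498) - 1/382 = -2993004 - 1/382 = -1143327529/382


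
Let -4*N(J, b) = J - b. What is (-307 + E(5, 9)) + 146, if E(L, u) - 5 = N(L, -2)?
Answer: -631/4 ≈ -157.75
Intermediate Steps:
N(J, b) = -J/4 + b/4 (N(J, b) = -(J - b)/4 = -J/4 + b/4)
E(L, u) = 9/2 - L/4 (E(L, u) = 5 + (-L/4 + (1/4)*(-2)) = 5 + (-L/4 - 1/2) = 5 + (-1/2 - L/4) = 9/2 - L/4)
(-307 + E(5, 9)) + 146 = (-307 + (9/2 - 1/4*5)) + 146 = (-307 + (9/2 - 5/4)) + 146 = (-307 + 13/4) + 146 = -1215/4 + 146 = -631/4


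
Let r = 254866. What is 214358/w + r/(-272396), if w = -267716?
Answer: -7913872989/4557797971 ≈ -1.7363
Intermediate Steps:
214358/w + r/(-272396) = 214358/(-267716) + 254866/(-272396) = 214358*(-1/267716) + 254866*(-1/272396) = -107179/133858 - 127433/136198 = -7913872989/4557797971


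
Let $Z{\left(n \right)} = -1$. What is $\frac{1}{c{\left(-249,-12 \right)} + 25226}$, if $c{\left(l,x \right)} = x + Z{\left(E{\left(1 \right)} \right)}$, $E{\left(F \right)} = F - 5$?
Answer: $\frac{1}{25213} \approx 3.9662 \cdot 10^{-5}$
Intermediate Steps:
$E{\left(F \right)} = -5 + F$ ($E{\left(F \right)} = F - 5 = -5 + F$)
$c{\left(l,x \right)} = -1 + x$ ($c{\left(l,x \right)} = x - 1 = -1 + x$)
$\frac{1}{c{\left(-249,-12 \right)} + 25226} = \frac{1}{\left(-1 - 12\right) + 25226} = \frac{1}{-13 + 25226} = \frac{1}{25213}$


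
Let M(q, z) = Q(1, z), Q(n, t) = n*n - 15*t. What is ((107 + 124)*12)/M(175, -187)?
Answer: 1386/1403 ≈ 0.98788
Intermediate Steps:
Q(n, t) = n**2 - 15*t
M(q, z) = 1 - 15*z (M(q, z) = 1**2 - 15*z = 1 - 15*z)
((107 + 124)*12)/M(175, -187) = ((107 + 124)*12)/(1 - 15*(-187)) = (231*12)/(1 + 2805) = 2772/2806 = 2772*(1/2806) = 1386/1403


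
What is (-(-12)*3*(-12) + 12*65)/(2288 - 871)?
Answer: 348/1417 ≈ 0.24559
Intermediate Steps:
(-(-12)*3*(-12) + 12*65)/(2288 - 871) = (-12*(-3)*(-12) + 780)/1417 = (36*(-12) + 780)*(1/1417) = (-432 + 780)*(1/1417) = 348*(1/1417) = 348/1417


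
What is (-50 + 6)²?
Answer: 1936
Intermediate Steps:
(-50 + 6)² = (-44)² = 1936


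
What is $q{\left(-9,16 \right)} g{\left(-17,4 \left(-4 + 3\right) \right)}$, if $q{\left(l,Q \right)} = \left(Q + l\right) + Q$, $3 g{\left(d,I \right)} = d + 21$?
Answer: $\frac{92}{3} \approx 30.667$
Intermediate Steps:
$g{\left(d,I \right)} = 7 + \frac{d}{3}$ ($g{\left(d,I \right)} = \frac{d + 21}{3} = \frac{21 + d}{3} = 7 + \frac{d}{3}$)
$q{\left(l,Q \right)} = l + 2 Q$
$q{\left(-9,16 \right)} g{\left(-17,4 \left(-4 + 3\right) \right)} = \left(-9 + 2 \cdot 16\right) \left(7 + \frac{1}{3} \left(-17\right)\right) = \left(-9 + 32\right) \left(7 - \frac{17}{3}\right) = 23 \cdot \frac{4}{3} = \frac{92}{3}$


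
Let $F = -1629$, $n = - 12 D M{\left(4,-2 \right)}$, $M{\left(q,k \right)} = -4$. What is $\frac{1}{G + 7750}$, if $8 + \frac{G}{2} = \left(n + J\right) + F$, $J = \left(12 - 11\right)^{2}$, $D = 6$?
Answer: $\frac{1}{5054} \approx 0.00019786$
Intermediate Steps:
$n = 288$ ($n = \left(-12\right) 6 \left(-4\right) = \left(-72\right) \left(-4\right) = 288$)
$J = 1$ ($J = 1^{2} = 1$)
$G = -2696$ ($G = -16 + 2 \left(\left(288 + 1\right) - 1629\right) = -16 + 2 \left(289 - 1629\right) = -16 + 2 \left(-1340\right) = -16 - 2680 = -2696$)
$\frac{1}{G + 7750} = \frac{1}{-2696 + 7750} = \frac{1}{5054}$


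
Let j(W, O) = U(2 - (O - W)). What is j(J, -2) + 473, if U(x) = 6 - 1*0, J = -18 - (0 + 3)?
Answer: 479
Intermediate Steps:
J = -21 (J = -18 - 1*3 = -18 - 3 = -21)
U(x) = 6 (U(x) = 6 + 0 = 6)
j(W, O) = 6
j(J, -2) + 473 = 6 + 473 = 479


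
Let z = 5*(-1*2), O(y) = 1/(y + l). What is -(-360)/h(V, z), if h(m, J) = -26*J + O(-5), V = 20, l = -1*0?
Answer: 600/433 ≈ 1.3857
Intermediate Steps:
l = 0
O(y) = 1/y (O(y) = 1/(y + 0) = 1/y)
z = -10 (z = 5*(-2) = -10)
h(m, J) = -1/5 - 26*J (h(m, J) = -26*J + 1/(-5) = -26*J - 1/5 = -1/5 - 26*J)
-(-360)/h(V, z) = -(-360)/(-1/5 - 26*(-10)) = -(-360)/(-1/5 + 260) = -(-360)/1299/5 = -(-360)*5/1299 = -1*(-600/433) = 600/433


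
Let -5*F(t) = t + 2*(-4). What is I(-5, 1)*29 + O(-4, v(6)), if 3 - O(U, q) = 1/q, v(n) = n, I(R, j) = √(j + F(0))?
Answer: 17/6 + 29*√65/5 ≈ 49.594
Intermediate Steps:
F(t) = 8/5 - t/5 (F(t) = -(t + 2*(-4))/5 = -(t - 8)/5 = -(-8 + t)/5 = 8/5 - t/5)
I(R, j) = √(8/5 + j) (I(R, j) = √(j + (8/5 - ⅕*0)) = √(j + (8/5 + 0)) = √(j + 8/5) = √(8/5 + j))
O(U, q) = 3 - 1/q
I(-5, 1)*29 + O(-4, v(6)) = (√(40 + 25*1)/5)*29 + (3 - 1/6) = (√(40 + 25)/5)*29 + (3 - 1*⅙) = (√65/5)*29 + (3 - ⅙) = 29*√65/5 + 17/6 = 17/6 + 29*√65/5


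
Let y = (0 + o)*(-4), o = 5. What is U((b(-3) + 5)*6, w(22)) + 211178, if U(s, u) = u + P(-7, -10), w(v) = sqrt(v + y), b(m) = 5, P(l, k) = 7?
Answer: 211185 + sqrt(2) ≈ 2.1119e+5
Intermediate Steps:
y = -20 (y = (0 + 5)*(-4) = 5*(-4) = -20)
w(v) = sqrt(-20 + v) (w(v) = sqrt(v - 20) = sqrt(-20 + v))
U(s, u) = 7 + u (U(s, u) = u + 7 = 7 + u)
U((b(-3) + 5)*6, w(22)) + 211178 = (7 + sqrt(-20 + 22)) + 211178 = (7 + sqrt(2)) + 211178 = 211185 + sqrt(2)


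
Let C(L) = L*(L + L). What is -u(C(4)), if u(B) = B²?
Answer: -1024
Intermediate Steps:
C(L) = 2*L² (C(L) = L*(2*L) = 2*L²)
-u(C(4)) = -(2*4²)² = -(2*16)² = -1*32² = -1*1024 = -1024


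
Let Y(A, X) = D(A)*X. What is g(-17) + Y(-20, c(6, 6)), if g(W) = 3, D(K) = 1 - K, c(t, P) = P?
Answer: 129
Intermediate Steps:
Y(A, X) = X*(1 - A) (Y(A, X) = (1 - A)*X = X*(1 - A))
g(-17) + Y(-20, c(6, 6)) = 3 + 6*(1 - 1*(-20)) = 3 + 6*(1 + 20) = 3 + 6*21 = 3 + 126 = 129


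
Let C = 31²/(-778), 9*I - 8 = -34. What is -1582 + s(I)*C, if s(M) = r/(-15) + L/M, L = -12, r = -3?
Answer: -80273703/50570 ≈ -1587.4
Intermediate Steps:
I = -26/9 (I = 8/9 + (⅑)*(-34) = 8/9 - 34/9 = -26/9 ≈ -2.8889)
C = -961/778 (C = 961*(-1/778) = -961/778 ≈ -1.2352)
s(M) = ⅕ - 12/M (s(M) = -3/(-15) - 12/M = -3*(-1/15) - 12/M = ⅕ - 12/M)
-1582 + s(I)*C = -1582 + ((-60 - 26/9)/(5*(-26/9)))*(-961/778) = -1582 + ((⅕)*(-9/26)*(-566/9))*(-961/778) = -1582 + (283/65)*(-961/778) = -1582 - 271963/50570 = -80273703/50570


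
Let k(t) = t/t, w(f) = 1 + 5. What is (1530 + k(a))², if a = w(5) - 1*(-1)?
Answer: 2343961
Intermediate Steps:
w(f) = 6
a = 7 (a = 6 - 1*(-1) = 6 + 1 = 7)
k(t) = 1
(1530 + k(a))² = (1530 + 1)² = 1531² = 2343961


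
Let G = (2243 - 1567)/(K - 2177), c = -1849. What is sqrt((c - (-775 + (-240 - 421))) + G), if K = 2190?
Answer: 19*I ≈ 19.0*I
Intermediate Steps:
G = 52 (G = (2243 - 1567)/(2190 - 2177) = 676/13 = 676*(1/13) = 52)
sqrt((c - (-775 + (-240 - 421))) + G) = sqrt((-1849 - (-775 + (-240 - 421))) + 52) = sqrt((-1849 - (-775 - 661)) + 52) = sqrt((-1849 - 1*(-1436)) + 52) = sqrt((-1849 + 1436) + 52) = sqrt(-413 + 52) = sqrt(-361) = 19*I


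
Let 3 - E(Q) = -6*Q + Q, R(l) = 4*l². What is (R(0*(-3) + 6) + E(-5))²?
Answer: 14884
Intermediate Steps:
E(Q) = 3 + 5*Q (E(Q) = 3 - (-6*Q + Q) = 3 - (-5)*Q = 3 + 5*Q)
(R(0*(-3) + 6) + E(-5))² = (4*(0*(-3) + 6)² + (3 + 5*(-5)))² = (4*(0 + 6)² + (3 - 25))² = (4*6² - 22)² = (4*36 - 22)² = (144 - 22)² = 122² = 14884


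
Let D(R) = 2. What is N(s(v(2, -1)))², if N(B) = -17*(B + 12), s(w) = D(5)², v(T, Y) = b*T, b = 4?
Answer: 73984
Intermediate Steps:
v(T, Y) = 4*T
s(w) = 4 (s(w) = 2² = 4)
N(B) = -204 - 17*B (N(B) = -17*(12 + B) = -204 - 17*B)
N(s(v(2, -1)))² = (-204 - 17*4)² = (-204 - 68)² = (-272)² = 73984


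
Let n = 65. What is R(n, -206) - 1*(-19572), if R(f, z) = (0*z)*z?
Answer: 19572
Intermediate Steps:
R(f, z) = 0 (R(f, z) = 0*z = 0)
R(n, -206) - 1*(-19572) = 0 - 1*(-19572) = 0 + 19572 = 19572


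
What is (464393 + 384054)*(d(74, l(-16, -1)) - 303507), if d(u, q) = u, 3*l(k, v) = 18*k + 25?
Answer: -257446818551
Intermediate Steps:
l(k, v) = 25/3 + 6*k (l(k, v) = (18*k + 25)/3 = (25 + 18*k)/3 = 25/3 + 6*k)
(464393 + 384054)*(d(74, l(-16, -1)) - 303507) = (464393 + 384054)*(74 - 303507) = 848447*(-303433) = -257446818551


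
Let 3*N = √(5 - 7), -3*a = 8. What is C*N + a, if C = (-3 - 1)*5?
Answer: -8/3 - 20*I*√2/3 ≈ -2.6667 - 9.4281*I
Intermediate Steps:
a = -8/3 (a = -⅓*8 = -8/3 ≈ -2.6667)
N = I*√2/3 (N = √(5 - 7)/3 = √(-2)/3 = (I*√2)/3 = I*√2/3 ≈ 0.4714*I)
C = -20 (C = -4*5 = -20)
C*N + a = -20*I*√2/3 - 8/3 = -8/3 - 20*I*√2/3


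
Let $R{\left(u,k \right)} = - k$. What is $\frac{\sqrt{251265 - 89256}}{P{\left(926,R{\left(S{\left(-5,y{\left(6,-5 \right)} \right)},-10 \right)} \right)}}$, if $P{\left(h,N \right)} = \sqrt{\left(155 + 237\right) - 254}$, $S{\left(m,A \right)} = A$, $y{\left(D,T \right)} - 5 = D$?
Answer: $\frac{\sqrt{2484138}}{46} \approx 34.263$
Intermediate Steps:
$y{\left(D,T \right)} = 5 + D$
$P{\left(h,N \right)} = \sqrt{138}$ ($P{\left(h,N \right)} = \sqrt{392 - 254} = \sqrt{138}$)
$\frac{\sqrt{251265 - 89256}}{P{\left(926,R{\left(S{\left(-5,y{\left(6,-5 \right)} \right)},-10 \right)} \right)}} = \frac{\sqrt{251265 - 89256}}{\sqrt{138}} = \sqrt{162009} \frac{\sqrt{138}}{138} = 3 \sqrt{18001} \frac{\sqrt{138}}{138} = \frac{\sqrt{2484138}}{46}$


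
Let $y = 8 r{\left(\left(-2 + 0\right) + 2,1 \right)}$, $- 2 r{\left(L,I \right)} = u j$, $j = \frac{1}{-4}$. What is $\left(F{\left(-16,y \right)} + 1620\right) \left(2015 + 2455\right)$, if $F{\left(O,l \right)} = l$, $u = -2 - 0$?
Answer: $7232460$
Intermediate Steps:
$j = - \frac{1}{4} \approx -0.25$
$u = -2$ ($u = -2 + 0 = -2$)
$r{\left(L,I \right)} = - \frac{1}{4}$ ($r{\left(L,I \right)} = - \frac{\left(-2\right) \left(- \frac{1}{4}\right)}{2} = \left(- \frac{1}{2}\right) \frac{1}{2} = - \frac{1}{4}$)
$y = -2$ ($y = 8 \left(- \frac{1}{4}\right) = -2$)
$\left(F{\left(-16,y \right)} + 1620\right) \left(2015 + 2455\right) = \left(-2 + 1620\right) \left(2015 + 2455\right) = 1618 \cdot 4470 = 7232460$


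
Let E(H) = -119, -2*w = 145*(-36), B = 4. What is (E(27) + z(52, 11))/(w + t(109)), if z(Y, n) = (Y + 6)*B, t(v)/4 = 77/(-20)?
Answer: 565/12973 ≈ 0.043552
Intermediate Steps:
t(v) = -77/5 (t(v) = 4*(77/(-20)) = 4*(77*(-1/20)) = 4*(-77/20) = -77/5)
z(Y, n) = 24 + 4*Y (z(Y, n) = (Y + 6)*4 = (6 + Y)*4 = 24 + 4*Y)
w = 2610 (w = -145*(-36)/2 = -½*(-5220) = 2610)
(E(27) + z(52, 11))/(w + t(109)) = (-119 + (24 + 4*52))/(2610 - 77/5) = (-119 + (24 + 208))/(12973/5) = (-119 + 232)*(5/12973) = 113*(5/12973) = 565/12973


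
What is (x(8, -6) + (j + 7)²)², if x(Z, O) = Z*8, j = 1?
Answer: 16384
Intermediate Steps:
x(Z, O) = 8*Z
(x(8, -6) + (j + 7)²)² = (8*8 + (1 + 7)²)² = (64 + 8²)² = (64 + 64)² = 128² = 16384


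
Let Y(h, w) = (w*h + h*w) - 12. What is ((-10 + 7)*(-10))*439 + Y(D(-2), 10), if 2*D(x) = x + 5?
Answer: 13188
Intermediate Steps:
D(x) = 5/2 + x/2 (D(x) = (x + 5)/2 = (5 + x)/2 = 5/2 + x/2)
Y(h, w) = -12 + 2*h*w (Y(h, w) = (h*w + h*w) - 12 = 2*h*w - 12 = -12 + 2*h*w)
((-10 + 7)*(-10))*439 + Y(D(-2), 10) = ((-10 + 7)*(-10))*439 + (-12 + 2*(5/2 + (1/2)*(-2))*10) = -3*(-10)*439 + (-12 + 2*(5/2 - 1)*10) = 30*439 + (-12 + 2*(3/2)*10) = 13170 + (-12 + 30) = 13170 + 18 = 13188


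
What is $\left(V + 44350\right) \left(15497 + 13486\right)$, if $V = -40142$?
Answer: $121960464$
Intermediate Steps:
$\left(V + 44350\right) \left(15497 + 13486\right) = \left(-40142 + 44350\right) \left(15497 + 13486\right) = 4208 \cdot 28983 = 121960464$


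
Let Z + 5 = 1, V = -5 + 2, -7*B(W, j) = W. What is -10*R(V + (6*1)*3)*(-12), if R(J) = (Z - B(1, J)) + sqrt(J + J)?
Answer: -3240/7 + 120*sqrt(30) ≈ 194.41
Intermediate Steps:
B(W, j) = -W/7
V = -3
Z = -4 (Z = -5 + 1 = -4)
R(J) = -27/7 + sqrt(2)*sqrt(J) (R(J) = (-4 - (-1)/7) + sqrt(J + J) = (-4 - 1*(-1/7)) + sqrt(2*J) = (-4 + 1/7) + sqrt(2)*sqrt(J) = -27/7 + sqrt(2)*sqrt(J))
-10*R(V + (6*1)*3)*(-12) = -10*(-27/7 + sqrt(2)*sqrt(-3 + (6*1)*3))*(-12) = -10*(-27/7 + sqrt(2)*sqrt(-3 + 6*3))*(-12) = -10*(-27/7 + sqrt(2)*sqrt(-3 + 18))*(-12) = -10*(-27/7 + sqrt(2)*sqrt(15))*(-12) = -10*(-27/7 + sqrt(30))*(-12) = (270/7 - 10*sqrt(30))*(-12) = -3240/7 + 120*sqrt(30)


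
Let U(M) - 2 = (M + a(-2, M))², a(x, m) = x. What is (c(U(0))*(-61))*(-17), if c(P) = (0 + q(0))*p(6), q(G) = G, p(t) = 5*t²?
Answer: 0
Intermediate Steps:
U(M) = 2 + (-2 + M)² (U(M) = 2 + (M - 2)² = 2 + (-2 + M)²)
c(P) = 0 (c(P) = (0 + 0)*(5*6²) = 0*(5*36) = 0*180 = 0)
(c(U(0))*(-61))*(-17) = (0*(-61))*(-17) = 0*(-17) = 0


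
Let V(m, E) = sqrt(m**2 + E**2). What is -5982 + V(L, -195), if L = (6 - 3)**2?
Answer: -5982 + 3*sqrt(4234) ≈ -5786.8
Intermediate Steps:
L = 9 (L = 3**2 = 9)
V(m, E) = sqrt(E**2 + m**2)
-5982 + V(L, -195) = -5982 + sqrt((-195)**2 + 9**2) = -5982 + sqrt(38025 + 81) = -5982 + sqrt(38106) = -5982 + 3*sqrt(4234)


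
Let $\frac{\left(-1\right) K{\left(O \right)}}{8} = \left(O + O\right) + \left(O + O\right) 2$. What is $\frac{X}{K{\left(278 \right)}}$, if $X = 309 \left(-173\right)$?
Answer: $\frac{17819}{4448} \approx 4.0061$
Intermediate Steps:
$X = -53457$
$K{\left(O \right)} = - 48 O$ ($K{\left(O \right)} = - 8 \left(\left(O + O\right) + \left(O + O\right) 2\right) = - 8 \left(2 O + 2 O 2\right) = - 8 \left(2 O + 4 O\right) = - 8 \cdot 6 O = - 48 O$)
$\frac{X}{K{\left(278 \right)}} = - \frac{53457}{\left(-48\right) 278} = - \frac{53457}{-13344} = \left(-53457\right) \left(- \frac{1}{13344}\right) = \frac{17819}{4448}$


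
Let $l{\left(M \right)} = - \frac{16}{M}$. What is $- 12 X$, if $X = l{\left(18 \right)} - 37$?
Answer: $\frac{1364}{3} \approx 454.67$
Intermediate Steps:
$X = - \frac{341}{9}$ ($X = - \frac{16}{18} - 37 = \left(-16\right) \frac{1}{18} - 37 = - \frac{8}{9} - 37 = - \frac{341}{9} \approx -37.889$)
$- 12 X = \left(-12\right) \left(- \frac{341}{9}\right) = \frac{1364}{3}$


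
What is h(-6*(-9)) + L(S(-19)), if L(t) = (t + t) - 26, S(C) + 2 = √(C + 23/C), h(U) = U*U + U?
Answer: 2940 + 16*I*√114/19 ≈ 2940.0 + 8.9912*I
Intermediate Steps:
h(U) = U + U² (h(U) = U² + U = U + U²)
S(C) = -2 + √(C + 23/C)
L(t) = -26 + 2*t (L(t) = 2*t - 26 = -26 + 2*t)
h(-6*(-9)) + L(S(-19)) = (-6*(-9))*(1 - 6*(-9)) + (-26 + 2*(-2 + √(-19 + 23/(-19)))) = 54*(1 + 54) + (-26 + 2*(-2 + √(-19 + 23*(-1/19)))) = 54*55 + (-26 + 2*(-2 + √(-19 - 23/19))) = 2970 + (-26 + 2*(-2 + √(-384/19))) = 2970 + (-26 + 2*(-2 + 8*I*√114/19)) = 2970 + (-26 + (-4 + 16*I*√114/19)) = 2970 + (-30 + 16*I*√114/19) = 2940 + 16*I*√114/19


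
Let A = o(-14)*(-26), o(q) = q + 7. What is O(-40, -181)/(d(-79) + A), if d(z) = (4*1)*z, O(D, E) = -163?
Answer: 163/134 ≈ 1.2164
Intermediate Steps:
o(q) = 7 + q
d(z) = 4*z
A = 182 (A = (7 - 14)*(-26) = -7*(-26) = 182)
O(-40, -181)/(d(-79) + A) = -163/(4*(-79) + 182) = -163/(-316 + 182) = -163/(-134) = -163*(-1/134) = 163/134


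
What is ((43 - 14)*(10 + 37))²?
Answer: 1857769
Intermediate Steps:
((43 - 14)*(10 + 37))² = (29*47)² = 1363² = 1857769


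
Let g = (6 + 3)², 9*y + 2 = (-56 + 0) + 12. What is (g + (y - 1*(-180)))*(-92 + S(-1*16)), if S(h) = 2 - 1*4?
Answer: -216482/9 ≈ -24054.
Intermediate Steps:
y = -46/9 (y = -2/9 + ((-56 + 0) + 12)/9 = -2/9 + (-56 + 12)/9 = -2/9 + (⅑)*(-44) = -2/9 - 44/9 = -46/9 ≈ -5.1111)
S(h) = -2 (S(h) = 2 - 4 = -2)
g = 81 (g = 9² = 81)
(g + (y - 1*(-180)))*(-92 + S(-1*16)) = (81 + (-46/9 - 1*(-180)))*(-92 - 2) = (81 + (-46/9 + 180))*(-94) = (81 + 1574/9)*(-94) = (2303/9)*(-94) = -216482/9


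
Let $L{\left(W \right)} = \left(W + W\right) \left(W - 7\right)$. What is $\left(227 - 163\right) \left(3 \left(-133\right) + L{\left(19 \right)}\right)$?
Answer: $3648$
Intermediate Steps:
$L{\left(W \right)} = 2 W \left(-7 + W\right)$
$\left(227 - 163\right) \left(3 \left(-133\right) + L{\left(19 \right)}\right) = \left(227 - 163\right) \left(3 \left(-133\right) + 2 \cdot 19 \left(-7 + 19\right)\right) = \left(227 - 163\right) \left(-399 + 2 \cdot 19 \cdot 12\right) = 64 \left(-399 + 456\right) = 64 \cdot 57 = 3648$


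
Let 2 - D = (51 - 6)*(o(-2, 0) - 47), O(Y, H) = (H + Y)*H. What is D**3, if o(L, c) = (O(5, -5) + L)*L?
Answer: 7267563953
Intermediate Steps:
O(Y, H) = H*(H + Y)
o(L, c) = L**2 (o(L, c) = (-5*(-5 + 5) + L)*L = (-5*0 + L)*L = (0 + L)*L = L*L = L**2)
D = 1937 (D = 2 - (51 - 6)*((-2)**2 - 47) = 2 - 45*(4 - 47) = 2 - 45*(-43) = 2 - 1*(-1935) = 2 + 1935 = 1937)
D**3 = 1937**3 = 7267563953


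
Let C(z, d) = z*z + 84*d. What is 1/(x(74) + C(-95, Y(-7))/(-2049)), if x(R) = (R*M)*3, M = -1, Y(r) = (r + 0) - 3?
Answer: -2049/463063 ≈ -0.0044249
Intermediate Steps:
Y(r) = -3 + r (Y(r) = r - 3 = -3 + r)
C(z, d) = z**2 + 84*d
x(R) = -3*R (x(R) = (R*(-1))*3 = -R*3 = -3*R)
1/(x(74) + C(-95, Y(-7))/(-2049)) = 1/(-3*74 + ((-95)**2 + 84*(-3 - 7))/(-2049)) = 1/(-222 + (9025 + 84*(-10))*(-1/2049)) = 1/(-222 + (9025 - 840)*(-1/2049)) = 1/(-222 + 8185*(-1/2049)) = 1/(-222 - 8185/2049) = 1/(-463063/2049) = -2049/463063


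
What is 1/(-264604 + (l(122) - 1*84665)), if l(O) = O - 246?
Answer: -1/349393 ≈ -2.8621e-6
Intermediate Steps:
l(O) = -246 + O
1/(-264604 + (l(122) - 1*84665)) = 1/(-264604 + ((-246 + 122) - 1*84665)) = 1/(-264604 + (-124 - 84665)) = 1/(-264604 - 84789) = 1/(-349393) = -1/349393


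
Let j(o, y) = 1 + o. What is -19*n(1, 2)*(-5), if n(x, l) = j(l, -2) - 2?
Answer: 95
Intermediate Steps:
n(x, l) = -1 + l (n(x, l) = (1 + l) - 2 = -1 + l)
-19*n(1, 2)*(-5) = -19*(-1 + 2)*(-5) = -19*1*(-5) = -19*(-5) = 95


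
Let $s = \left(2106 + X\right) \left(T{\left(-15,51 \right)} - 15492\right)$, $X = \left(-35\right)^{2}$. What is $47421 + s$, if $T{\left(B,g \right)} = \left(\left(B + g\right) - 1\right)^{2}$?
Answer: $-47475956$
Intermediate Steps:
$X = 1225$
$T{\left(B,g \right)} = \left(-1 + B + g\right)^{2}$
$s = -47523377$ ($s = \left(2106 + 1225\right) \left(\left(-1 - 15 + 51\right)^{2} - 15492\right) = 3331 \left(35^{2} - 15492\right) = 3331 \left(1225 - 15492\right) = 3331 \left(-14267\right) = -47523377$)
$47421 + s = 47421 - 47523377 = -47475956$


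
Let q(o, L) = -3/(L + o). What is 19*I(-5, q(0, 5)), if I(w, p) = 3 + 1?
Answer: 76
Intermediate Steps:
I(w, p) = 4
19*I(-5, q(0, 5)) = 19*4 = 76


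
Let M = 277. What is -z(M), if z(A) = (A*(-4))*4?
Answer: 4432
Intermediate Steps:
z(A) = -16*A (z(A) = -4*A*4 = -16*A)
-z(M) = -(-16)*277 = -1*(-4432) = 4432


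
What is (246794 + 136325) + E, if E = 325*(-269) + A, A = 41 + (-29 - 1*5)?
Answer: 295701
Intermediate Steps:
A = 7 (A = 41 + (-29 - 5) = 41 - 34 = 7)
E = -87418 (E = 325*(-269) + 7 = -87425 + 7 = -87418)
(246794 + 136325) + E = (246794 + 136325) - 87418 = 383119 - 87418 = 295701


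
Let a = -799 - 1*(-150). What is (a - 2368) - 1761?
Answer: -4778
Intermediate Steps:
a = -649 (a = -799 + 150 = -649)
(a - 2368) - 1761 = (-649 - 2368) - 1761 = -3017 - 1761 = -4778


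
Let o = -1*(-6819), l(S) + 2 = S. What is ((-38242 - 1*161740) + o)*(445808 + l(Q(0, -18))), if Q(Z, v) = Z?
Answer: -86113224378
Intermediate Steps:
l(S) = -2 + S
o = 6819
((-38242 - 1*161740) + o)*(445808 + l(Q(0, -18))) = ((-38242 - 1*161740) + 6819)*(445808 + (-2 + 0)) = ((-38242 - 161740) + 6819)*(445808 - 2) = (-199982 + 6819)*445806 = -193163*445806 = -86113224378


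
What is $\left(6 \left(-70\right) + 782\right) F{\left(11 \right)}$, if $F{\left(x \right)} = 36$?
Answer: $13032$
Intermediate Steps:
$\left(6 \left(-70\right) + 782\right) F{\left(11 \right)} = \left(6 \left(-70\right) + 782\right) 36 = \left(-420 + 782\right) 36 = 362 \cdot 36 = 13032$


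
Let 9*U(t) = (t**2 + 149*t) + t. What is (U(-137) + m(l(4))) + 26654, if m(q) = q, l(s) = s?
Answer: 238141/9 ≈ 26460.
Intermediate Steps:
U(t) = t**2/9 + 50*t/3 (U(t) = ((t**2 + 149*t) + t)/9 = (t**2 + 150*t)/9 = t**2/9 + 50*t/3)
(U(-137) + m(l(4))) + 26654 = ((1/9)*(-137)*(150 - 137) + 4) + 26654 = ((1/9)*(-137)*13 + 4) + 26654 = (-1781/9 + 4) + 26654 = -1745/9 + 26654 = 238141/9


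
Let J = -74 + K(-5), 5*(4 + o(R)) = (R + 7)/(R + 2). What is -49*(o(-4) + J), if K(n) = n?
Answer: 40817/10 ≈ 4081.7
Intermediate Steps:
o(R) = -4 + (7 + R)/(5*(2 + R)) (o(R) = -4 + ((R + 7)/(R + 2))/5 = -4 + ((7 + R)/(2 + R))/5 = -4 + (7 + R)/(5*(2 + R)))
J = -79 (J = -74 - 5 = -79)
-49*(o(-4) + J) = -49*((-33 - 19*(-4))/(5*(2 - 4)) - 79) = -49*((1/5)*(-33 + 76)/(-2) - 79) = -49*((1/5)*(-1/2)*43 - 79) = -49*(-43/10 - 79) = -49*(-833/10) = 40817/10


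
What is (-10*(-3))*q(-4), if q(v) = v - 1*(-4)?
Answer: 0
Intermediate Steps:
q(v) = 4 + v (q(v) = v + 4 = 4 + v)
(-10*(-3))*q(-4) = (-10*(-3))*(4 - 4) = 30*0 = 0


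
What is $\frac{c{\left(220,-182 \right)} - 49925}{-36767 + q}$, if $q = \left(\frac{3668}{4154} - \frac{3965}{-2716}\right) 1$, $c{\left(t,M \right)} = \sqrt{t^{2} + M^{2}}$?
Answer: $\frac{56326703020}{41478856759} - \frac{11282264 \sqrt{20381}}{207394283795} \approx 1.3502$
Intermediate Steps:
$c{\left(t,M \right)} = \sqrt{M^{2} + t^{2}}$
$q = \frac{13216449}{5641132}$ ($q = \left(3668 \cdot \frac{1}{4154} - - \frac{3965}{2716}\right) 1 = \left(\frac{1834}{2077} + \frac{3965}{2716}\right) 1 = \frac{13216449}{5641132} \cdot 1 = \frac{13216449}{5641132} \approx 2.3429$)
$\frac{c{\left(220,-182 \right)} - 49925}{-36767 + q} = \frac{\sqrt{\left(-182\right)^{2} + 220^{2}} - 49925}{-36767 + \frac{13216449}{5641132}} = \frac{\sqrt{33124 + 48400} - 49925}{- \frac{207394283795}{5641132}} = \left(\sqrt{81524} - 49925\right) \left(- \frac{5641132}{207394283795}\right) = \left(2 \sqrt{20381} - 49925\right) \left(- \frac{5641132}{207394283795}\right) = \left(-49925 + 2 \sqrt{20381}\right) \left(- \frac{5641132}{207394283795}\right) = \frac{56326703020}{41478856759} - \frac{11282264 \sqrt{20381}}{207394283795}$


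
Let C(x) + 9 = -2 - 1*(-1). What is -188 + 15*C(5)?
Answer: -338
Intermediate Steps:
C(x) = -10 (C(x) = -9 + (-2 - 1*(-1)) = -9 + (-2 + 1) = -9 - 1 = -10)
-188 + 15*C(5) = -188 + 15*(-10) = -188 - 150 = -338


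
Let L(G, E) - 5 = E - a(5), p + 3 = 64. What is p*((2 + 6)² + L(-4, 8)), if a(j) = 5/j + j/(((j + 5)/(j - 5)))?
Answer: 4636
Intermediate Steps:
p = 61 (p = -3 + 64 = 61)
a(j) = 5/j + j*(-5 + j)/(5 + j) (a(j) = 5/j + j/(((5 + j)/(-5 + j))) = 5/j + j*((-5 + j)/(5 + j)) = 5/j + j*(-5 + j)/(5 + j))
L(G, E) = 4 + E (L(G, E) = 5 + (E - (25 + 5³ - 5*5² + 5*5)/(5*(5 + 5))) = 5 + (E - (25 + 125 - 5*25 + 25)/(5*10)) = 5 + (E - (25 + 125 - 125 + 25)/(5*10)) = 5 + (E - 50/(5*10)) = 5 + (E - 1*1) = 5 + (E - 1) = 5 + (-1 + E) = 4 + E)
p*((2 + 6)² + L(-4, 8)) = 61*((2 + 6)² + (4 + 8)) = 61*(8² + 12) = 61*(64 + 12) = 61*76 = 4636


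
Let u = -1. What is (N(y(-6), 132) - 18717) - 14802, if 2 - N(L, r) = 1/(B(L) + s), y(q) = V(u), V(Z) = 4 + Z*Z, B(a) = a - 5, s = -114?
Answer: -3820937/114 ≈ -33517.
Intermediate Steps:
B(a) = -5 + a
V(Z) = 4 + Z**2
y(q) = 5 (y(q) = 4 + (-1)**2 = 4 + 1 = 5)
N(L, r) = 2 - 1/(-119 + L) (N(L, r) = 2 - 1/((-5 + L) - 114) = 2 - 1/(-119 + L))
(N(y(-6), 132) - 18717) - 14802 = ((-239 + 2*5)/(-119 + 5) - 18717) - 14802 = ((-239 + 10)/(-114) - 18717) - 14802 = (-1/114*(-229) - 18717) - 14802 = (229/114 - 18717) - 14802 = -2133509/114 - 14802 = -3820937/114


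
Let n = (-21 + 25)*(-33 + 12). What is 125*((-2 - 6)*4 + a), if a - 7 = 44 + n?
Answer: -8125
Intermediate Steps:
n = -84 (n = 4*(-21) = -84)
a = -33 (a = 7 + (44 - 84) = 7 - 40 = -33)
125*((-2 - 6)*4 + a) = 125*((-2 - 6)*4 - 33) = 125*(-8*4 - 33) = 125*(-32 - 33) = 125*(-65) = -8125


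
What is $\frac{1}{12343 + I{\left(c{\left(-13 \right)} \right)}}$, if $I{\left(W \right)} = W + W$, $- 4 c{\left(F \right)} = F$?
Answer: $\frac{2}{24699} \approx 8.0975 \cdot 10^{-5}$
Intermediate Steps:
$c{\left(F \right)} = - \frac{F}{4}$
$I{\left(W \right)} = 2 W$
$\frac{1}{12343 + I{\left(c{\left(-13 \right)} \right)}} = \frac{1}{12343 + 2 \left(\left(- \frac{1}{4}\right) \left(-13\right)\right)} = \frac{1}{12343 + 2 \cdot \frac{13}{4}} = \frac{1}{12343 + \frac{13}{2}} = \frac{1}{\frac{24699}{2}} = \frac{2}{24699}$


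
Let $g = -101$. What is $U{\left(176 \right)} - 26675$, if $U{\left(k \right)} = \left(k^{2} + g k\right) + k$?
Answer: $-13299$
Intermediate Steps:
$U{\left(k \right)} = k^{2} - 100 k$ ($U{\left(k \right)} = \left(k^{2} - 101 k\right) + k = k^{2} - 100 k$)
$U{\left(176 \right)} - 26675 = 176 \left(-100 + 176\right) - 26675 = 176 \cdot 76 - 26675 = 13376 - 26675 = -13299$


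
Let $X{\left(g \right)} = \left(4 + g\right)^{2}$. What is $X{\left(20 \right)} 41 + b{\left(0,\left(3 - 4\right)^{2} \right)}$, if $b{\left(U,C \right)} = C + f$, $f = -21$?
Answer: $23596$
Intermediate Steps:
$b{\left(U,C \right)} = -21 + C$ ($b{\left(U,C \right)} = C - 21 = -21 + C$)
$X{\left(20 \right)} 41 + b{\left(0,\left(3 - 4\right)^{2} \right)} = \left(4 + 20\right)^{2} \cdot 41 - \left(21 - \left(3 - 4\right)^{2}\right) = 24^{2} \cdot 41 - \left(21 - \left(-1\right)^{2}\right) = 576 \cdot 41 + \left(-21 + 1\right) = 23616 - 20 = 23596$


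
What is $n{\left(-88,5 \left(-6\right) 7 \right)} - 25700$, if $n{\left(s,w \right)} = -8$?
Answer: $-25708$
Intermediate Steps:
$n{\left(-88,5 \left(-6\right) 7 \right)} - 25700 = -8 - 25700 = -25708$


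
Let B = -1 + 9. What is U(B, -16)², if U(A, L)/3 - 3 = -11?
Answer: 576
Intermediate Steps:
B = 8
U(A, L) = -24 (U(A, L) = 9 + 3*(-11) = 9 - 33 = -24)
U(B, -16)² = (-24)² = 576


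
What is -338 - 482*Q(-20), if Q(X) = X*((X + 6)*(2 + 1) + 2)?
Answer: -385938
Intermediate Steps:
Q(X) = X*(20 + 3*X) (Q(X) = X*((6 + X)*3 + 2) = X*((18 + 3*X) + 2) = X*(20 + 3*X))
-338 - 482*Q(-20) = -338 - (-9640)*(20 + 3*(-20)) = -338 - (-9640)*(20 - 60) = -338 - (-9640)*(-40) = -338 - 482*800 = -338 - 385600 = -385938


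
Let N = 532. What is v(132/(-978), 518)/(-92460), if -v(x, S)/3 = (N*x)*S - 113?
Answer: -6081091/5023660 ≈ -1.2105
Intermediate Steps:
v(x, S) = 339 - 1596*S*x (v(x, S) = -3*((532*x)*S - 113) = -3*(532*S*x - 113) = -3*(-113 + 532*S*x) = 339 - 1596*S*x)
v(132/(-978), 518)/(-92460) = (339 - 1596*518*132/(-978))/(-92460) = (339 - 1596*518*132*(-1/978))*(-1/92460) = (339 - 1596*518*(-22/163))*(-1/92460) = (339 + 18188016/163)*(-1/92460) = (18243273/163)*(-1/92460) = -6081091/5023660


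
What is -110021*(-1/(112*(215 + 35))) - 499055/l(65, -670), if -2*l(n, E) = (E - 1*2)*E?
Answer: 8647649/1407000 ≈ 6.1462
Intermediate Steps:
l(n, E) = -E*(-2 + E)/2 (l(n, E) = -(E - 1*2)*E/2 = -(E - 2)*E/2 = -(-2 + E)*E/2 = -E*(-2 + E)/2)
-110021*(-1/(112*(215 + 35))) - 499055/l(65, -670) = -110021*(-1/(112*(215 + 35))) - 499055*(-1/(335*(2 - 1*(-670)))) = -110021/(250*(-112)) - 499055*(-1/(335*(2 + 670))) = -110021/(-28000) - 499055/((½)*(-670)*672) = -110021*(-1/28000) - 499055/(-225120) = 110021/28000 - 499055*(-1/225120) = 110021/28000 + 99811/45024 = 8647649/1407000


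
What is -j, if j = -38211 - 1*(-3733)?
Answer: 34478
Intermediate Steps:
j = -34478 (j = -38211 + 3733 = -34478)
-j = -1*(-34478) = 34478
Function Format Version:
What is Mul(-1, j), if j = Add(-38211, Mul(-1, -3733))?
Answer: 34478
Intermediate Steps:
j = -34478 (j = Add(-38211, 3733) = -34478)
Mul(-1, j) = Mul(-1, -34478) = 34478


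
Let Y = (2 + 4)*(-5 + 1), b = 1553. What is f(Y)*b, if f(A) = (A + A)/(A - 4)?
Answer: 18636/7 ≈ 2662.3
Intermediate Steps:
Y = -24 (Y = 6*(-4) = -24)
f(A) = 2*A/(-4 + A) (f(A) = (2*A)/(-4 + A) = 2*A/(-4 + A))
f(Y)*b = (2*(-24)/(-4 - 24))*1553 = (2*(-24)/(-28))*1553 = (2*(-24)*(-1/28))*1553 = (12/7)*1553 = 18636/7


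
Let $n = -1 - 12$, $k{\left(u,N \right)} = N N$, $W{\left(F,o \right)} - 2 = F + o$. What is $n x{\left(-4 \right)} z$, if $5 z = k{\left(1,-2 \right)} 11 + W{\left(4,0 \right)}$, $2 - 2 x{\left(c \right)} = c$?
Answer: $-390$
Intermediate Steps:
$x{\left(c \right)} = 1 - \frac{c}{2}$
$W{\left(F,o \right)} = 2 + F + o$ ($W{\left(F,o \right)} = 2 + \left(F + o\right) = 2 + F + o$)
$k{\left(u,N \right)} = N^{2}$
$n = -13$ ($n = -1 - 12 = -13$)
$z = 10$ ($z = \frac{\left(-2\right)^{2} \cdot 11 + \left(2 + 4 + 0\right)}{5} = \frac{4 \cdot 11 + 6}{5} = \frac{44 + 6}{5} = \frac{1}{5} \cdot 50 = 10$)
$n x{\left(-4 \right)} z = - 13 \left(1 - -2\right) 10 = - 13 \left(1 + 2\right) 10 = \left(-13\right) 3 \cdot 10 = \left(-39\right) 10 = -390$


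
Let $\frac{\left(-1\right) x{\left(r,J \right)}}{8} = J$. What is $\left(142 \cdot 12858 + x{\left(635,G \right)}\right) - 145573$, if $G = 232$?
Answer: $1678407$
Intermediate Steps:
$x{\left(r,J \right)} = - 8 J$
$\left(142 \cdot 12858 + x{\left(635,G \right)}\right) - 145573 = \left(142 \cdot 12858 - 1856\right) - 145573 = \left(1825836 - 1856\right) - 145573 = 1823980 - 145573 = 1678407$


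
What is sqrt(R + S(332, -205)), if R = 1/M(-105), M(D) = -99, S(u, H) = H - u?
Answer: 2*I*sqrt(146201)/33 ≈ 23.173*I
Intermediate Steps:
R = -1/99 (R = 1/(-99) = -1/99 ≈ -0.010101)
sqrt(R + S(332, -205)) = sqrt(-1/99 + (-205 - 1*332)) = sqrt(-1/99 + (-205 - 332)) = sqrt(-1/99 - 537) = sqrt(-53164/99) = 2*I*sqrt(146201)/33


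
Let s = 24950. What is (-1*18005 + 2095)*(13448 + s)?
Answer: -610912180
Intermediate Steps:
(-1*18005 + 2095)*(13448 + s) = (-1*18005 + 2095)*(13448 + 24950) = (-18005 + 2095)*38398 = -15910*38398 = -610912180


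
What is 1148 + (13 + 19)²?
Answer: 2172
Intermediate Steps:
1148 + (13 + 19)² = 1148 + 32² = 1148 + 1024 = 2172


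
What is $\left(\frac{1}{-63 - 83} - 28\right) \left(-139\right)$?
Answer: $\frac{568371}{146} \approx 3893.0$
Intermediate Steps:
$\left(\frac{1}{-63 - 83} - 28\right) \left(-139\right) = \left(\frac{1}{-146} - 28\right) \left(-139\right) = \left(- \frac{1}{146} - 28\right) \left(-139\right) = \left(- \frac{4089}{146}\right) \left(-139\right) = \frac{568371}{146}$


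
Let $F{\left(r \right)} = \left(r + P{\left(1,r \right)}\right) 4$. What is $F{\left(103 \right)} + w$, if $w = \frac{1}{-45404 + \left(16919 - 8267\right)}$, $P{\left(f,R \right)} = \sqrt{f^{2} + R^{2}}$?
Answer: $\frac{15141823}{36752} + 4 \sqrt{10610} \approx 824.02$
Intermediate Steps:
$P{\left(f,R \right)} = \sqrt{R^{2} + f^{2}}$
$F{\left(r \right)} = 4 r + 4 \sqrt{1 + r^{2}}$ ($F{\left(r \right)} = \left(r + \sqrt{r^{2} + 1^{2}}\right) 4 = \left(r + \sqrt{r^{2} + 1}\right) 4 = \left(r + \sqrt{1 + r^{2}}\right) 4 = 4 r + 4 \sqrt{1 + r^{2}}$)
$w = - \frac{1}{36752}$ ($w = \frac{1}{-45404 + \left(16919 - 8267\right)} = \frac{1}{-45404 + 8652} = \frac{1}{-36752} = - \frac{1}{36752} \approx -2.7209 \cdot 10^{-5}$)
$F{\left(103 \right)} + w = \left(4 \cdot 103 + 4 \sqrt{1 + 103^{2}}\right) - \frac{1}{36752} = \left(412 + 4 \sqrt{1 + 10609}\right) - \frac{1}{36752} = \left(412 + 4 \sqrt{10610}\right) - \frac{1}{36752} = \frac{15141823}{36752} + 4 \sqrt{10610}$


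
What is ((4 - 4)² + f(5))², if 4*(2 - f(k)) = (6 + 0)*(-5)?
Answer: 361/4 ≈ 90.250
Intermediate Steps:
f(k) = 19/2 (f(k) = 2 - (6 + 0)*(-5)/4 = 2 - 3*(-5)/2 = 2 - ¼*(-30) = 2 + 15/2 = 19/2)
((4 - 4)² + f(5))² = ((4 - 4)² + 19/2)² = (0² + 19/2)² = (0 + 19/2)² = (19/2)² = 361/4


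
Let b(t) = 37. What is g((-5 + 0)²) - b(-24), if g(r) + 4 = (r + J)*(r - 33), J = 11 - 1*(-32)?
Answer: -585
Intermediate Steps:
J = 43 (J = 11 + 32 = 43)
g(r) = -4 + (-33 + r)*(43 + r) (g(r) = -4 + (r + 43)*(r - 33) = -4 + (43 + r)*(-33 + r) = -4 + (-33 + r)*(43 + r))
g((-5 + 0)²) - b(-24) = (-1423 + ((-5 + 0)²)² + 10*(-5 + 0)²) - 1*37 = (-1423 + ((-5)²)² + 10*(-5)²) - 37 = (-1423 + 25² + 10*25) - 37 = (-1423 + 625 + 250) - 37 = -548 - 37 = -585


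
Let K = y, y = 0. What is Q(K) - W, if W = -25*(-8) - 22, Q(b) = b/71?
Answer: -178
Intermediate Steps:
K = 0
Q(b) = b/71 (Q(b) = b*(1/71) = b/71)
W = 178 (W = 200 - 22 = 178)
Q(K) - W = (1/71)*0 - 1*178 = 0 - 178 = -178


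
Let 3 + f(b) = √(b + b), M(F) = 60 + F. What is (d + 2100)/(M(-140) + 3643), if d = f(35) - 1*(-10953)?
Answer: 13050/3563 + √70/3563 ≈ 3.6650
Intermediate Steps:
f(b) = -3 + √2*√b (f(b) = -3 + √(b + b) = -3 + √(2*b) = -3 + √2*√b)
d = 10950 + √70 (d = (-3 + √2*√35) - 1*(-10953) = (-3 + √70) + 10953 = 10950 + √70 ≈ 10958.)
(d + 2100)/(M(-140) + 3643) = ((10950 + √70) + 2100)/((60 - 140) + 3643) = (13050 + √70)/(-80 + 3643) = (13050 + √70)/3563 = (13050 + √70)*(1/3563) = 13050/3563 + √70/3563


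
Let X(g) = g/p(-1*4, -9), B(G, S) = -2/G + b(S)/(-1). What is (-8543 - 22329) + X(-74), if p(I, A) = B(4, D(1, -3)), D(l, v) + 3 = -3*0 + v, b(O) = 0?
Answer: -30724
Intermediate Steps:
D(l, v) = -3 + v (D(l, v) = -3 + (-3*0 + v) = -3 + (0 + v) = -3 + v)
B(G, S) = -2/G (B(G, S) = -2/G + 0/(-1) = -2/G + 0*(-1) = -2/G + 0 = -2/G)
p(I, A) = -½ (p(I, A) = -2/4 = -2*¼ = -½)
X(g) = -2*g (X(g) = g/(-½) = g*(-2) = -2*g)
(-8543 - 22329) + X(-74) = (-8543 - 22329) - 2*(-74) = -30872 + 148 = -30724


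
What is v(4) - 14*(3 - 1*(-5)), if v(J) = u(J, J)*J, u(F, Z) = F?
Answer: -96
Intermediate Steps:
v(J) = J² (v(J) = J*J = J²)
v(4) - 14*(3 - 1*(-5)) = 4² - 14*(3 - 1*(-5)) = 16 - 14*(3 + 5) = 16 - 14*8 = 16 - 112 = -96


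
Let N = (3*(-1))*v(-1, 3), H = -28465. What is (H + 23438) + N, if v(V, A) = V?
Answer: -5024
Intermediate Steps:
N = 3 (N = (3*(-1))*(-1) = -3*(-1) = 3)
(H + 23438) + N = (-28465 + 23438) + 3 = -5027 + 3 = -5024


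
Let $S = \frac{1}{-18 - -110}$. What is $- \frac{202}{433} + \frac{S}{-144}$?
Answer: $- \frac{2676529}{5736384} \approx -0.46659$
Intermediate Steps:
$S = \frac{1}{92}$ ($S = \frac{1}{-18 + 110} = \frac{1}{92} \approx 0.01087$)
$- \frac{202}{433} + \frac{S}{-144} = - \frac{202}{433} + \frac{1}{92 \left(-144\right)} = \left(-202\right) \frac{1}{433} + \frac{1}{92} \left(- \frac{1}{144}\right) = - \frac{202}{433} - \frac{1}{13248} = - \frac{2676529}{5736384}$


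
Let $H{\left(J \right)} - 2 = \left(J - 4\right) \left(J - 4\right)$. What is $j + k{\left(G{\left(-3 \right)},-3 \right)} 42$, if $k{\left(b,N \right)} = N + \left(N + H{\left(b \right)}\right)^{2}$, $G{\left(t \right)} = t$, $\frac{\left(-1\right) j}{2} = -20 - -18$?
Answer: $96646$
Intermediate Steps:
$j = 4$ ($j = - 2 \left(-20 - -18\right) = - 2 \left(-20 + 18\right) = \left(-2\right) \left(-2\right) = 4$)
$H{\left(J \right)} = 2 + \left(-4 + J\right)^{2}$ ($H{\left(J \right)} = 2 + \left(J - 4\right) \left(J - 4\right) = 2 + \left(-4 + J\right) \left(-4 + J\right) = 2 + \left(-4 + J\right)^{2}$)
$k{\left(b,N \right)} = N + \left(2 + N + \left(-4 + b\right)^{2}\right)^{2}$ ($k{\left(b,N \right)} = N + \left(N + \left(2 + \left(-4 + b\right)^{2}\right)\right)^{2} = N + \left(2 + N + \left(-4 + b\right)^{2}\right)^{2}$)
$j + k{\left(G{\left(-3 \right)},-3 \right)} 42 = 4 + \left(-3 + \left(2 - 3 + \left(-4 - 3\right)^{2}\right)^{2}\right) 42 = 4 + \left(-3 + \left(2 - 3 + \left(-7\right)^{2}\right)^{2}\right) 42 = 4 + \left(-3 + \left(2 - 3 + 49\right)^{2}\right) 42 = 4 + \left(-3 + 48^{2}\right) 42 = 4 + \left(-3 + 2304\right) 42 = 4 + 2301 \cdot 42 = 4 + 96642 = 96646$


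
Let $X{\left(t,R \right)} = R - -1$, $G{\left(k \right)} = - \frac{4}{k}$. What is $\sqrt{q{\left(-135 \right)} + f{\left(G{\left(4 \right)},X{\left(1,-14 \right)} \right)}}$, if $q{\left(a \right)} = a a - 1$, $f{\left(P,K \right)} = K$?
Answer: $\sqrt{18211} \approx 134.95$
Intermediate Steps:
$X{\left(t,R \right)} = 1 + R$ ($X{\left(t,R \right)} = R + 1 = 1 + R$)
$q{\left(a \right)} = -1 + a^{2}$ ($q{\left(a \right)} = a^{2} - 1 = -1 + a^{2}$)
$\sqrt{q{\left(-135 \right)} + f{\left(G{\left(4 \right)},X{\left(1,-14 \right)} \right)}} = \sqrt{\left(-1 + \left(-135\right)^{2}\right) + \left(1 - 14\right)} = \sqrt{\left(-1 + 18225\right) - 13} = \sqrt{18224 - 13} = \sqrt{18211}$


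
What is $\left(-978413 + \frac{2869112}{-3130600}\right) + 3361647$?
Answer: $\frac{932618686411}{391325} \approx 2.3832 \cdot 10^{6}$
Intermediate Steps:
$\left(-978413 + \frac{2869112}{-3130600}\right) + 3361647 = \left(-978413 + 2869112 \left(- \frac{1}{3130600}\right)\right) + 3361647 = \left(-978413 - \frac{358639}{391325}\right) + 3361647 = - \frac{382877825864}{391325} + 3361647 = \frac{932618686411}{391325}$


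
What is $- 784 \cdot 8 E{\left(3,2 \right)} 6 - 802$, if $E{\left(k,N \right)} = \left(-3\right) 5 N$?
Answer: $1128158$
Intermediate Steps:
$E{\left(k,N \right)} = - 15 N$
$- 784 \cdot 8 E{\left(3,2 \right)} 6 - 802 = - 784 \cdot 8 \left(\left(-15\right) 2\right) 6 - 802 = - 784 \cdot 8 \left(-30\right) 6 - 802 = - 784 \left(\left(-240\right) 6\right) - 802 = \left(-784\right) \left(-1440\right) - 802 = 1128960 - 802 = 1128158$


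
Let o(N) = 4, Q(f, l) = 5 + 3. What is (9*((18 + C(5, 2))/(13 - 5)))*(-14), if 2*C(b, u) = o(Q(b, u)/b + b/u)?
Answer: -315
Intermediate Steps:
Q(f, l) = 8
C(b, u) = 2 (C(b, u) = (1/2)*4 = 2)
(9*((18 + C(5, 2))/(13 - 5)))*(-14) = (9*((18 + 2)/(13 - 5)))*(-14) = (9*(20/8))*(-14) = (9*(20*(1/8)))*(-14) = (9*(5/2))*(-14) = (45/2)*(-14) = -315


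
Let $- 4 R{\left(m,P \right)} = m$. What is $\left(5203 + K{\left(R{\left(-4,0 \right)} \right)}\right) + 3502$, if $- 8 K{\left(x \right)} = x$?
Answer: $\frac{69639}{8} \approx 8704.9$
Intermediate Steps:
$R{\left(m,P \right)} = - \frac{m}{4}$
$K{\left(x \right)} = - \frac{x}{8}$
$\left(5203 + K{\left(R{\left(-4,0 \right)} \right)}\right) + 3502 = \left(5203 - \frac{\left(- \frac{1}{4}\right) \left(-4\right)}{8}\right) + 3502 = \left(5203 - \frac{1}{8}\right) + 3502 = \frac{41623}{8} + 3502 = \frac{69639}{8}$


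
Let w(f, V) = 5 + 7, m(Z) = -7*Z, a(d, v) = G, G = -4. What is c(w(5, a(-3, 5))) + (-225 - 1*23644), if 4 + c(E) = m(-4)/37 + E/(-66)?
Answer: -9716077/407 ≈ -23872.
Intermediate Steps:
a(d, v) = -4
w(f, V) = 12
c(E) = -120/37 - E/66 (c(E) = -4 + (-7*(-4)/37 + E/(-66)) = -4 + (28*(1/37) + E*(-1/66)) = -4 + (28/37 - E/66) = -120/37 - E/66)
c(w(5, a(-3, 5))) + (-225 - 1*23644) = (-120/37 - 1/66*12) + (-225 - 1*23644) = (-120/37 - 2/11) + (-225 - 23644) = -1394/407 - 23869 = -9716077/407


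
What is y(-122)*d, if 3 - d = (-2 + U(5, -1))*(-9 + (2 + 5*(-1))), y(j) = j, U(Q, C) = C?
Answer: 4026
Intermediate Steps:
d = -33 (d = 3 - (-2 - 1)*(-9 + (2 + 5*(-1))) = 3 - (-3)*(-9 + (2 - 5)) = 3 - (-3)*(-9 - 3) = 3 - (-3)*(-12) = 3 - 1*36 = 3 - 36 = -33)
y(-122)*d = -122*(-33) = 4026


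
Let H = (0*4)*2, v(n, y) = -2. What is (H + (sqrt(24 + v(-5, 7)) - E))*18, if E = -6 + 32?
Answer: -468 + 18*sqrt(22) ≈ -383.57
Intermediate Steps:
E = 26
H = 0 (H = 0*2 = 0)
(H + (sqrt(24 + v(-5, 7)) - E))*18 = (0 + (sqrt(24 - 2) - 1*26))*18 = (0 + (sqrt(22) - 26))*18 = (0 + (-26 + sqrt(22)))*18 = (-26 + sqrt(22))*18 = -468 + 18*sqrt(22)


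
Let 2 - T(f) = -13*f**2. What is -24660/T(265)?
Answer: -8220/304309 ≈ -0.027012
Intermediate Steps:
T(f) = 2 + 13*f**2 (T(f) = 2 - (-13)*f**2 = 2 + 13*f**2)
-24660/T(265) = -24660/(2 + 13*265**2) = -24660/(2 + 13*70225) = -24660/(2 + 912925) = -24660/912927 = -24660*1/912927 = -8220/304309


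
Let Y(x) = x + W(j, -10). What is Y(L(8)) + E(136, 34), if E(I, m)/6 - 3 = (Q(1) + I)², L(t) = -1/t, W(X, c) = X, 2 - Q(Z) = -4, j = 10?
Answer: 968095/8 ≈ 1.2101e+5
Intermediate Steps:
Q(Z) = 6 (Q(Z) = 2 - 1*(-4) = 2 + 4 = 6)
E(I, m) = 18 + 6*(6 + I)²
Y(x) = 10 + x (Y(x) = x + 10 = 10 + x)
Y(L(8)) + E(136, 34) = (10 - 1/8) + (18 + 6*(6 + 136)²) = (10 - 1*⅛) + (18 + 6*142²) = (10 - ⅛) + (18 + 6*20164) = 79/8 + (18 + 120984) = 79/8 + 121002 = 968095/8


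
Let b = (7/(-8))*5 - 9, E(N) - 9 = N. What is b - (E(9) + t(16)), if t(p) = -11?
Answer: -163/8 ≈ -20.375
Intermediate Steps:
E(N) = 9 + N
b = -107/8 (b = (7*(-⅛))*5 - 9 = -7/8*5 - 9 = -35/8 - 9 = -107/8 ≈ -13.375)
b - (E(9) + t(16)) = -107/8 - ((9 + 9) - 11) = -107/8 - (18 - 11) = -107/8 - 1*7 = -107/8 - 7 = -163/8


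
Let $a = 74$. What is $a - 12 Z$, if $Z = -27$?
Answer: $398$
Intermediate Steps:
$a - 12 Z = 74 - -324 = 74 + 324 = 398$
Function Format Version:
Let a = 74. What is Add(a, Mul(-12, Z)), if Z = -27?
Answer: 398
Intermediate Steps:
Add(a, Mul(-12, Z)) = Add(74, Mul(-12, -27)) = Add(74, 324) = 398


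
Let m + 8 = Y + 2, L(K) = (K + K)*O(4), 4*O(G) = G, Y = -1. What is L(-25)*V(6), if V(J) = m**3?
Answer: 17150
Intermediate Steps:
O(G) = G/4
L(K) = 2*K (L(K) = (K + K)*((1/4)*4) = (2*K)*1 = 2*K)
m = -7 (m = -8 + (-1 + 2) = -8 + 1 = -7)
V(J) = -343 (V(J) = (-7)**3 = -343)
L(-25)*V(6) = (2*(-25))*(-343) = -50*(-343) = 17150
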